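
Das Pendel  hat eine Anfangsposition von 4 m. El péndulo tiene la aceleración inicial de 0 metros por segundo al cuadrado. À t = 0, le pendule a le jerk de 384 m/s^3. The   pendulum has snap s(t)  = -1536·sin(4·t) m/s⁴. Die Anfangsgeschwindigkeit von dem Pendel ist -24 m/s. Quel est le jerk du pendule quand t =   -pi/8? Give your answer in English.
Starting from snap s(t) = -1536·sin(4·t), we take 1 integral. The integral of snap is jerk. Using j(0) = 384, we get j(t) = 384·cos(4·t). We have jerk j(t) = 384·cos(4·t). Substituting t = -pi/8: j(-pi/8) = 0.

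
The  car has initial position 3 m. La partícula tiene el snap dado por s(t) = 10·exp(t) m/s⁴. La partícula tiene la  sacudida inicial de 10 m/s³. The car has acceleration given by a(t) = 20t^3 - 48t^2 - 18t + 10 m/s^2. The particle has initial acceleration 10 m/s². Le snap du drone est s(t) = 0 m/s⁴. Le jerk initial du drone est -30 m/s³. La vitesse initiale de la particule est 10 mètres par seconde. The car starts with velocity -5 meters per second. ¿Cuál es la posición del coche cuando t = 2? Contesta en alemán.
Wir müssen die Stammfunktion unserer Gleichung für die Beschleunigung a(t) = 20·t^3 - 48·t^2 - 18·t + 10 2-mal finden. Das Integral von der Beschleunigung, mit v(0) = -5, ergibt die Geschwindigkeit: v(t) = 5·t^4 - 16·t^3 - 9·t^2 + 10·t - 5. Die Stammfunktion von der Geschwindigkeit ist die Position. Mit x(0) = 3 erhalten wir x(t) = t^5 - 4·t^4 - 3·t^3 + 5·t^2 - 5·t + 3. Wir haben die Position x(t) = t^5 - 4·t^4 - 3·t^3 + 5·t^2 - 5·t + 3. Durch Einsetzen von t = 2: x(2) = -43.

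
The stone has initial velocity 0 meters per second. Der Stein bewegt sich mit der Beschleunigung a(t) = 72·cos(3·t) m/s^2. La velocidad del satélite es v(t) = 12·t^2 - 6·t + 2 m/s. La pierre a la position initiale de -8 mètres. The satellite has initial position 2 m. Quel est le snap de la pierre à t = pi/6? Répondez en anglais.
Starting from acceleration a(t) = 72·cos(3·t), we take 2 derivatives. Taking d/dt of a(t), we find j(t) = -216·sin(3·t). The derivative of jerk gives snap: s(t) = -648·cos(3·t). We have snap s(t) = -648·cos(3·t). Substituting t = pi/6: s(pi/6) = 0.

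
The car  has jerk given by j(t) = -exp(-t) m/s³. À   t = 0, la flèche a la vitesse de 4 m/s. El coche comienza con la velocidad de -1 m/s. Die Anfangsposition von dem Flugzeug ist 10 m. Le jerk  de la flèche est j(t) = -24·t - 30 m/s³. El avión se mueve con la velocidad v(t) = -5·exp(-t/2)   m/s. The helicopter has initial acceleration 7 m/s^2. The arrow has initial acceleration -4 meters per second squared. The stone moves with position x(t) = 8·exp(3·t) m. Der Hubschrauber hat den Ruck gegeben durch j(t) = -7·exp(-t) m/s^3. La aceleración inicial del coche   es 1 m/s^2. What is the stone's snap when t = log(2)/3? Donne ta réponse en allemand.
Wir müssen unsere Gleichung für die Position x(t) = 8·exp(3·t) 4-mal ableiten. Mit d/dt von x(t) finden wir v(t) = 24·exp(3·t). Mit d/dt von v(t) finden wir a(t) = 72·exp(3·t). Mit d/dt von a(t) finden wir j(t) = 216·exp(3·t). Durch Ableiten von dem Ruck erhalten wir den Snap: s(t) = 648·exp(3·t). Mit s(t) = 648·exp(3·t) und Einsetzen von t = log(2)/3, finden wir s = 1296.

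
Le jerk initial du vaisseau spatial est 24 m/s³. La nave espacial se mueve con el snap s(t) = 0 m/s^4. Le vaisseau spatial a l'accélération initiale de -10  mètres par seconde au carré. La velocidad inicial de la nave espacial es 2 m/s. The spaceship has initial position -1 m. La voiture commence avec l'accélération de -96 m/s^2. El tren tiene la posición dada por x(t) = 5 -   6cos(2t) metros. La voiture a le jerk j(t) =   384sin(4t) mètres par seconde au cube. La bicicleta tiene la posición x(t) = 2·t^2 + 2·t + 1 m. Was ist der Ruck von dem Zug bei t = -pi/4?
Ausgehend von der Position x(t) = 5 - 6·cos(2·t), nehmen wir 3 Ableitungen. Die Ableitung von der Position ergibt die Geschwindigkeit: v(t) = 12·sin(2·t). Die Ableitung von der Geschwindigkeit ergibt die Beschleunigung: a(t) = 24·cos(2·t). Durch Ableiten von der Beschleunigung erhalten wir den Ruck: j(t) = -48·sin(2·t). Mit j(t) = -48·sin(2·t) und Einsetzen von t = -pi/4, finden wir j = 48.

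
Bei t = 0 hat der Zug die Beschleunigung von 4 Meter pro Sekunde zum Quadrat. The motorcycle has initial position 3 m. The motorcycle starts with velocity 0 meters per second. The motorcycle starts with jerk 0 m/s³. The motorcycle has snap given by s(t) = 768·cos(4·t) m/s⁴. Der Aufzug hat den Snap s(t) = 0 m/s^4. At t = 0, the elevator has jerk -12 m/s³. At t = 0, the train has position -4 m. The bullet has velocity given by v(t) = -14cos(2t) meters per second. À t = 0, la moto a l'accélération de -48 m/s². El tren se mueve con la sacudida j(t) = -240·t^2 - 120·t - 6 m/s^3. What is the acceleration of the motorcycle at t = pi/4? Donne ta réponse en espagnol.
Partiendo del snap s(t) = 768·cos(4·t), tomamos 2 antiderivadas. Integrando el snap y usando la condición inicial j(0) = 0, obtenemos j(t) = 192·sin(4·t). La integral de la sacudida es la aceleración. Usando a(0) = -48, obtenemos a(t) = -48·cos(4·t). Usando a(t) = -48·cos(4·t) y sustituyendo t = pi/4, encontramos a = 48.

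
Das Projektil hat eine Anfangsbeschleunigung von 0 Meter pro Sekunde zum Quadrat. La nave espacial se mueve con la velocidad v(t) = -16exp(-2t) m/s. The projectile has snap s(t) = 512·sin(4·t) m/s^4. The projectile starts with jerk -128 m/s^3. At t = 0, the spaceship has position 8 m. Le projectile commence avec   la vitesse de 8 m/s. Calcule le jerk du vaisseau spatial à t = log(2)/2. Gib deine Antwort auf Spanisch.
Debemos derivar nuestra ecuación de la velocidad v(t) = -16·exp(-2·t) 2 veces. La derivada de la velocidad da la aceleración: a(t) = 32·exp(-2·t). La derivada de la aceleración da la sacudida: j(t) = -64·exp(-2·t). Usando j(t) = -64·exp(-2·t) y sustituyendo t = log(2)/2, encontramos j = -32.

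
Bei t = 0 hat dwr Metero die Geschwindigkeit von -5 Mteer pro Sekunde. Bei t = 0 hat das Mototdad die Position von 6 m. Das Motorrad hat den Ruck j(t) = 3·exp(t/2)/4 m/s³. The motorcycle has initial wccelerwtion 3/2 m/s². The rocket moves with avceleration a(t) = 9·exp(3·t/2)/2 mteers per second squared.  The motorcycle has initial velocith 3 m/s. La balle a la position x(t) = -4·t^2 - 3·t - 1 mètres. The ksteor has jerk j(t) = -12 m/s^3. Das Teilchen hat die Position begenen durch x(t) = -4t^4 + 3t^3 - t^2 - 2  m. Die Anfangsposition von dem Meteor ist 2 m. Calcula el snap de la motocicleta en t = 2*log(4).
Partiendo de la sacudida j(t) = 3·exp(t/2)/4, tomamos 1 derivada. La derivada de la sacudida da el snap: s(t) = 3·exp(t/2)/8. Tenemos el snap s(t) = 3·exp(t/2)/8. Sustituyendo t = 2*log(4): s(2*log(4)) = 3/2.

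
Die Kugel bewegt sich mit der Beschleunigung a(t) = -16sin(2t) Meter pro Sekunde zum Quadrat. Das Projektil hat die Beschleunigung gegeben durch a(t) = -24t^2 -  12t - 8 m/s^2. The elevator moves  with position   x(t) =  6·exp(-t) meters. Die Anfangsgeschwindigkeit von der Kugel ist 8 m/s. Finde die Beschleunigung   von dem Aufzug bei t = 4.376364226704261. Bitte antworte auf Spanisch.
Partiendo de la posición x(t) = 6·exp(-t), tomamos 2 derivadas. Tomando d/dt de x(t), encontramos v(t) = -6·exp(-t). Derivando la velocidad, obtenemos la aceleración: a(t) = 6·exp(-t). Tenemos la aceleración a(t) = 6·exp(-t). Sustituyendo t = 4.376364226704261: a(4.376364226704261) = 0.0754258852277510.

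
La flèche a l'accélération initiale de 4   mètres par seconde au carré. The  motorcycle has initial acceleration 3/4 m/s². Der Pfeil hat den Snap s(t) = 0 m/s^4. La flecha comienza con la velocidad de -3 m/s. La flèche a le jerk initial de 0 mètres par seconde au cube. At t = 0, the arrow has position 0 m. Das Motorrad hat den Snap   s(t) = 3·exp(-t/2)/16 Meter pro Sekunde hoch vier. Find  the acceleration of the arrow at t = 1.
To find the answer, we compute 2 antiderivatives of s(t) = 0. The integral of snap is jerk. Using j(0) = 0, we get j(t) = 0. Taking ∫j(t)dt and applying a(0) = 4, we find a(t) = 4. From the given acceleration equation a(t) = 4, we substitute t = 1 to get a = 4.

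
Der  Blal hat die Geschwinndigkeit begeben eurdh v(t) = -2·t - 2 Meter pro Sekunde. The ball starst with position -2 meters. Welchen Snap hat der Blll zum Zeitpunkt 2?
Ausgehend von der Geschwindigkeit v(t) = -2·t - 2, nehmen wir 3 Ableitungen. Mit d/dt von v(t) finden wir a(t) = -2. Mit d/dt von a(t) finden wir j(t) = 0. Durch Ableiten von dem Ruck erhalten wir den Snap: s(t) = 0. Mit s(t) = 0 und Einsetzen von t = 2, finden wir s = 0.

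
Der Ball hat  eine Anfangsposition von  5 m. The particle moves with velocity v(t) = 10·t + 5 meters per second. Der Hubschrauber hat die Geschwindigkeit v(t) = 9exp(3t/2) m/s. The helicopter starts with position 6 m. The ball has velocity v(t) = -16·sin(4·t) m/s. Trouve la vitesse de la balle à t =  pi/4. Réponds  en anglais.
We have velocity v(t) = -16·sin(4·t). Substituting t = pi/4: v(pi/4) = 0.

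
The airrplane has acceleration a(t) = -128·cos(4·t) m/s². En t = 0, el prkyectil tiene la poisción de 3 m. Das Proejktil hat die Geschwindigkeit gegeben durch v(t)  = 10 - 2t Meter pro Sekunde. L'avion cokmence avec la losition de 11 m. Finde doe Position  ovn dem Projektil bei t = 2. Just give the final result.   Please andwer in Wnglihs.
The position at t = 2 is x = 19.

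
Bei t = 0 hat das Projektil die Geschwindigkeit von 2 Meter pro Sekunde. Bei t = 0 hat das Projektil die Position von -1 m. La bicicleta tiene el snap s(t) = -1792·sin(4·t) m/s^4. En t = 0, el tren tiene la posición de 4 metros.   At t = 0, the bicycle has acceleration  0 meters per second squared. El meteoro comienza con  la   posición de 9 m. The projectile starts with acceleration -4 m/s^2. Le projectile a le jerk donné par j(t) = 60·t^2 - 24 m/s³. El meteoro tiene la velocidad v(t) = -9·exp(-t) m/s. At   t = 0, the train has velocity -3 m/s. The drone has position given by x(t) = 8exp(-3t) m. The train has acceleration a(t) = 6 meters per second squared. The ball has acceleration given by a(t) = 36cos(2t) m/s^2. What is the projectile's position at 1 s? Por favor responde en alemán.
Um dies zu lösen, müssen wir 3 Integrale unserer Gleichung für den Ruck j(t) = 60·t^2 - 24 finden. Die Stammfunktion von dem Ruck ist die Beschleunigung. Mit a(0) = -4 erhalten wir a(t) = 20·t^3 - 24·t - 4. Das Integral von der Beschleunigung ist die Geschwindigkeit. Mit v(0) = 2 erhalten wir v(t) = 5·t^4 - 12·t^2 - 4·t + 2. Die Stammfunktion von der Geschwindigkeit, mit x(0) = -1, ergibt die Position: x(t) = t^5 - 4·t^3 - 2·t^2 + 2·t - 1. Mit x(t) = t^5 - 4·t^3 - 2·t^2 + 2·t - 1 und Einsetzen von t = 1, finden wir x = -4.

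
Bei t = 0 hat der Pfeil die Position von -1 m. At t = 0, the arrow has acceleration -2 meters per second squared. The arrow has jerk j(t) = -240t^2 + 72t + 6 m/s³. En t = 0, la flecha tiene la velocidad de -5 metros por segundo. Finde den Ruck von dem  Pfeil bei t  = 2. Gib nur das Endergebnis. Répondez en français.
La réponse est -810.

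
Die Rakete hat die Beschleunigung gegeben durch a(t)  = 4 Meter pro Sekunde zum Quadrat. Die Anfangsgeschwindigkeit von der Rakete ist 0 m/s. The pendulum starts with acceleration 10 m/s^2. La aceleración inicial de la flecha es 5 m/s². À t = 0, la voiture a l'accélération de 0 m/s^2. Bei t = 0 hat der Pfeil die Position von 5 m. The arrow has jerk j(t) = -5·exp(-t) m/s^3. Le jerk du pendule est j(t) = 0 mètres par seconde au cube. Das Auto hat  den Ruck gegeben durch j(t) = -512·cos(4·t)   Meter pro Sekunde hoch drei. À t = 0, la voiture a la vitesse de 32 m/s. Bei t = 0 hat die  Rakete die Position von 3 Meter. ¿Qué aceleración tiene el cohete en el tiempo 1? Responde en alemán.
Aus der Gleichung für die Beschleunigung a(t) = 4, setzen wir t = 1 ein und erhalten a = 4.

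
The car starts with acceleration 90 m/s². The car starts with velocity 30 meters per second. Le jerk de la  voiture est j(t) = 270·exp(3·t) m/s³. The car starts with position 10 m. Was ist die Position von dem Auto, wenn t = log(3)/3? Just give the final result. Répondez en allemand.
x(log(3)/3) = 30.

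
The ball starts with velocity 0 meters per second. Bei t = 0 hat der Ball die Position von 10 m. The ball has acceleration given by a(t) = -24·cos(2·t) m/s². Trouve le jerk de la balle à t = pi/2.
En partant de l'accélération a(t) = -24·cos(2·t), nous prenons 1 dérivée. En dérivant l'accélération, nous obtenons le jerk: j(t) = 48·sin(2·t). Nous avons le jerk j(t) = 48·sin(2·t). En substituant t = pi/2: j(pi/2) = 0.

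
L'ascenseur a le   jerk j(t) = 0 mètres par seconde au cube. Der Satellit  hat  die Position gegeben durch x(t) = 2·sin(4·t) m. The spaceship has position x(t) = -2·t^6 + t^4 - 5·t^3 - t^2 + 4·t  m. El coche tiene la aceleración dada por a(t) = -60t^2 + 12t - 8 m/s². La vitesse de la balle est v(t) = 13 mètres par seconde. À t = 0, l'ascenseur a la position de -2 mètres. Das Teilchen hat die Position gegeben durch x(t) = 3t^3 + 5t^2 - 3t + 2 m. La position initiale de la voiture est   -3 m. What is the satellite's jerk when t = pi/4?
We must differentiate our position equation x(t) = 2·sin(4·t) 3 times. Differentiating position, we get velocity: v(t) = 8·cos(4·t). Differentiating velocity, we get acceleration: a(t) = -32·sin(4·t). Taking d/dt of a(t), we find j(t) = -128·cos(4·t). From the given jerk equation j(t) = -128·cos(4·t), we substitute t = pi/4 to get j = 128.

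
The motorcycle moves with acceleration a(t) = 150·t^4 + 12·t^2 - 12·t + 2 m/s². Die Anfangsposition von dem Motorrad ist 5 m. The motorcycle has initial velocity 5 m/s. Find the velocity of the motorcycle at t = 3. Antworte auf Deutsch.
Um dies zu lösen, müssen wir 1 Integral unserer Gleichung für die Beschleunigung a(t) = 150·t^4 + 12·t^2 - 12·t + 2 finden. Die Stammfunktion von der Beschleunigung, mit v(0) = 5, ergibt die Geschwindigkeit: v(t) = 30·t^5 + 4·t^3 - 6·t^2 + 2·t + 5. Mit v(t) = 30·t^5 + 4·t^3 - 6·t^2 + 2·t + 5 und Einsetzen von t = 3, finden wir v = 7355.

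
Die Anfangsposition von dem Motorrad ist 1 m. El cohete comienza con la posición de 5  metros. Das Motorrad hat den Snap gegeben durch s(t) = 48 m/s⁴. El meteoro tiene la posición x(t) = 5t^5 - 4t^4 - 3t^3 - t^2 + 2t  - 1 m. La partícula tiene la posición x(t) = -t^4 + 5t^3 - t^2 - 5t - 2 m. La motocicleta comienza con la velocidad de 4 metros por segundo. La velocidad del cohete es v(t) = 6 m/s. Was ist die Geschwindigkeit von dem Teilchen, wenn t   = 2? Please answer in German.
Ausgehend von der Position x(t) = -t^4 + 5·t^3 - t^2 - 5·t - 2, nehmen wir 1 Ableitung. Die Ableitung von der Position ergibt die Geschwindigkeit: v(t) = -4·t^3 + 15·t^2 - 2·t - 5. Aus der Gleichung für die Geschwindigkeit v(t) = -4·t^3 + 15·t^2 - 2·t - 5, setzen wir t = 2 ein und erhalten v = 19.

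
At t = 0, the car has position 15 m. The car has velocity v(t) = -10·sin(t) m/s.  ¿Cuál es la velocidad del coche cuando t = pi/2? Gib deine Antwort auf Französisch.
De l'équation de la vitesse v(t) = -10·sin(t), nous substituons t = pi/2 pour obtenir v = -10.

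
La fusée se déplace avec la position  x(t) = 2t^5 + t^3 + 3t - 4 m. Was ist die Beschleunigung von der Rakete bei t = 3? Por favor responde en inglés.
We must differentiate our position equation x(t) = 2·t^5 + t^3 + 3·t - 4 2 times. The derivative of position gives velocity: v(t) = 10·t^4 + 3·t^2 + 3. The derivative of velocity gives acceleration: a(t) = 40·t^3 + 6·t. We have acceleration a(t) = 40·t^3 + 6·t. Substituting t = 3: a(3) = 1098.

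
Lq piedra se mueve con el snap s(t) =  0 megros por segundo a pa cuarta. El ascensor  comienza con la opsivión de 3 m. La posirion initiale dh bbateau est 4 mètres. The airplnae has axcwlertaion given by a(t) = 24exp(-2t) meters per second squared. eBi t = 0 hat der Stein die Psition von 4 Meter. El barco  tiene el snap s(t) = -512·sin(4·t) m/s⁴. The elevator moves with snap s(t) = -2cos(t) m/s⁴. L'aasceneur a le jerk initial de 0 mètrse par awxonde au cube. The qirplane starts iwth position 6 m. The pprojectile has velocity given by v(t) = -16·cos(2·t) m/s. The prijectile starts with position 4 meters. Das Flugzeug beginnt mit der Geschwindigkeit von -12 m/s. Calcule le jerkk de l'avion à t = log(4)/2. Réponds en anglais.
We must differentiate our acceleration equation a(t) = 24·exp(-2·t) 1 time. The derivative of acceleration gives jerk: j(t) = -48·exp(-2·t). From the given jerk equation j(t) = -48·exp(-2·t), we substitute t = log(4)/2 to get j = -12.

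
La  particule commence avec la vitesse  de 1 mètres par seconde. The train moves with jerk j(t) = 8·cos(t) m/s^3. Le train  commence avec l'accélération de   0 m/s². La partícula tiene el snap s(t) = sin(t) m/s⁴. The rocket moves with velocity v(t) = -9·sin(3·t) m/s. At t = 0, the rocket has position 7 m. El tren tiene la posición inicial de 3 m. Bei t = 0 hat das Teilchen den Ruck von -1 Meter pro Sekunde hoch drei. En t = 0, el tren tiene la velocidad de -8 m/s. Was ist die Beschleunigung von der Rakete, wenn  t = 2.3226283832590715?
Wir müssen unsere Gleichung für die Geschwindigkeit v(t) = -9·sin(3·t) 1-mal ableiten. Die Ableitung von der Geschwindigkeit ergibt die Beschleunigung: a(t) = -27·cos(3·t). Mit a(t) = -27·cos(3·t) und Einsetzen von t = 2.3226283832590715, finden wir a = -20.9144406696662.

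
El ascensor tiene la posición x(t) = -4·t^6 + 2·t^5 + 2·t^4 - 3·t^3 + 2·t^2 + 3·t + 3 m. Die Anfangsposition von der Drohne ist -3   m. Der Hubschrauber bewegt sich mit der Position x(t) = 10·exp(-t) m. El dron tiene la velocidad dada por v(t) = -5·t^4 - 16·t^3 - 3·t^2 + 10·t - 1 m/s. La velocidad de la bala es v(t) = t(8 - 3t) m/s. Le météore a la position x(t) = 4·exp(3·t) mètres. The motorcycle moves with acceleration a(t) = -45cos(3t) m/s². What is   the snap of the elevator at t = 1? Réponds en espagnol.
Debemos derivar nuestra ecuación de la posición x(t) = -4·t^6 + 2·t^5 + 2·t^4 - 3·t^3 + 2·t^2 + 3·t + 3 4 veces. La derivada de la posición da la velocidad: v(t) = -24·t^5 + 10·t^4 + 8·t^3 - 9·t^2 + 4·t + 3. Derivando la velocidad, obtenemos la aceleración: a(t) = -120·t^4 + 40·t^3 + 24·t^2 - 18·t + 4. Tomando d/dt de a(t), encontramos j(t) = -480·t^3 + 120·t^2 + 48·t - 18. La derivada de la sacudida da el snap: s(t) = -1440·t^2 + 240·t + 48. Usando s(t) = -1440·t^2 + 240·t + 48 y sustituyendo t = 1, encontramos s = -1152.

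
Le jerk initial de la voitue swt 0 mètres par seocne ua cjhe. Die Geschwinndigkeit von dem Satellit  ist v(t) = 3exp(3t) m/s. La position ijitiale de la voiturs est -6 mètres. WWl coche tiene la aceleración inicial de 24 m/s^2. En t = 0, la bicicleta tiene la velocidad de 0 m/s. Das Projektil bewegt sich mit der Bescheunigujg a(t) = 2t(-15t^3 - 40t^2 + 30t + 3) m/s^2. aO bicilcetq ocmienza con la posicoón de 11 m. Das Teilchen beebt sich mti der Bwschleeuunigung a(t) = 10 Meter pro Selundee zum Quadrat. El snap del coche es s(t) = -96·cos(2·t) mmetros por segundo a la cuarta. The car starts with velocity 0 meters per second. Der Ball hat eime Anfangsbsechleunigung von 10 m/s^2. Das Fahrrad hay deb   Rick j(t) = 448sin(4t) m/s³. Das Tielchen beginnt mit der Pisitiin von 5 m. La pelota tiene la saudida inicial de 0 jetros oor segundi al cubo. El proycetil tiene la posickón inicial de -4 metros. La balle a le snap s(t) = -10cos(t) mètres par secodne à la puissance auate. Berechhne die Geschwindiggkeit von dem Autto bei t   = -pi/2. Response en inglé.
We need to integrate our snap equation s(t) = -96·cos(2·t) 3 times. Integrating snap and using the initial condition j(0) = 0, we get j(t) = -48·sin(2·t). Finding the integral of j(t) and using a(0) = 24: a(t) = 24·cos(2·t). Finding the integral of a(t) and using v(0) = 0: v(t) = 12·sin(2·t). From the given velocity equation v(t) = 12·sin(2·t), we substitute t = -pi/2 to get v = 0.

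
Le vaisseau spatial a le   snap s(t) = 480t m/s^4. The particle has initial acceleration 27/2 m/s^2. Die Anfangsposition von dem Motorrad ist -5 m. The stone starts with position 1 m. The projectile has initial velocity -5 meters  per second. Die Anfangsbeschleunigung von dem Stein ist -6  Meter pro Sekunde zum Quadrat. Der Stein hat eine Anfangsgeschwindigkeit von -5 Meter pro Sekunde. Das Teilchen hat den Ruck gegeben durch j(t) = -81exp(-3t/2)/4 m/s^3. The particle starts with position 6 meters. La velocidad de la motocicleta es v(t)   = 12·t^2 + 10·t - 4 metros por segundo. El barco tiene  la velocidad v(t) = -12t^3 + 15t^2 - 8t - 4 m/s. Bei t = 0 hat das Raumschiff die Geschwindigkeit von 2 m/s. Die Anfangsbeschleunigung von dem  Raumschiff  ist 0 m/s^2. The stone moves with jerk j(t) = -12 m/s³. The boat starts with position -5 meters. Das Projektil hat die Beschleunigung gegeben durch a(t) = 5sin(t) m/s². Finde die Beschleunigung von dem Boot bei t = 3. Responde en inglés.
Starting from velocity v(t) = -12·t^3 + 15·t^2 - 8·t - 4, we take 1 derivative. The derivative of velocity gives acceleration: a(t) = -36·t^2 + 30·t - 8. We have acceleration a(t) = -36·t^2 + 30·t - 8. Substituting t = 3: a(3) = -242.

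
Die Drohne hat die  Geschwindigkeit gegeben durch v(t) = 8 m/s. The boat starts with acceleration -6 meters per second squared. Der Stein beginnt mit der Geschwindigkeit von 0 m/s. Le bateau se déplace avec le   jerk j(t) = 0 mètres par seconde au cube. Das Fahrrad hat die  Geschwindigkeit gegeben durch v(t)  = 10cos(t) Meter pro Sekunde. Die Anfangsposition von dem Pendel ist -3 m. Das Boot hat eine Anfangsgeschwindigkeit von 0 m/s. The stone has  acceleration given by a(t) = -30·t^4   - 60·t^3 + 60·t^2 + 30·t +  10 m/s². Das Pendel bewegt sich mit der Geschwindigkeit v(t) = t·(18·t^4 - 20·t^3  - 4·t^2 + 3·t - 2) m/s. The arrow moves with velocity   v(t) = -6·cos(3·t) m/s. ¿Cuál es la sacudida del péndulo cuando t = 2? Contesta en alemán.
Ausgehend von der Geschwindigkeit v(t) = t·(18·t^4 - 20·t^3 - 4·t^2 + 3·t - 2), nehmen wir 2 Ableitungen. Durch Ableiten von der Geschwindigkeit erhalten wir die Beschleunigung: a(t) = 18·t^4 - 20·t^3 - 4·t^2 + t·(72·t^3 - 60·t^2 - 8·t + 3) + 3·t - 2. Mit d/dt von a(t) finden wir j(t) = 144·t^3 - 120·t^2 + t·(216·t^2 - 120·t - 8) - 16·t + 6. Wir haben den Ruck j(t) = 144·t^3 - 120·t^2 + t·(216·t^2 - 120·t - 8) - 16·t + 6. Durch Einsetzen von t = 2: j(2) = 1878.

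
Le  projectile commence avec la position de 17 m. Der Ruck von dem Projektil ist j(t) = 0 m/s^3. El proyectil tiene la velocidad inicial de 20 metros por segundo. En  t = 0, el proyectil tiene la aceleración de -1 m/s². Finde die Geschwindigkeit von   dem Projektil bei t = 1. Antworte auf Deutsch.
Um dies zu lösen, müssen wir 2 Stammfunktionen unserer Gleichung für den Ruck j(t) = 0 finden. Durch Integration von dem Ruck und Verwendung der Anfangsbedingung a(0) = -1, erhalten wir a(t) = -1. Durch Integration von der Beschleunigung und Verwendung der Anfangsbedingung v(0) = 20, erhalten wir v(t) = 20 - t. Wir haben die Geschwindigkeit v(t) = 20 - t. Durch Einsetzen von t = 1: v(1) = 19.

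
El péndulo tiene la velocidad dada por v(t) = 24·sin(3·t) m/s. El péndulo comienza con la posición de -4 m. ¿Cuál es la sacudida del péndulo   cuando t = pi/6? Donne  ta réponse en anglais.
To solve this, we need to take 2 derivatives of our velocity equation v(t) = 24·sin(3·t). Taking d/dt of v(t), we find a(t) = 72·cos(3·t). The derivative of acceleration gives jerk: j(t) = -216·sin(3·t). From the given jerk equation j(t) = -216·sin(3·t), we substitute t = pi/6 to get j = -216.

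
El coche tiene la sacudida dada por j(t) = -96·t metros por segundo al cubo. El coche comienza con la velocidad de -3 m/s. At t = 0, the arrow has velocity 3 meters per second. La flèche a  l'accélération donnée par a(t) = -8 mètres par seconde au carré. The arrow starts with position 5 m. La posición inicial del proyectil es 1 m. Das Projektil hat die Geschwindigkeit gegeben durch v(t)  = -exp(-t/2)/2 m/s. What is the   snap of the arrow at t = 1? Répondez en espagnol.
Debemos derivar nuestra ecuación de la aceleración a(t) = -8 2 veces. Tomando d/dt de a(t), encontramos j(t) = 0. Tomando d/dt de j(t), encontramos s(t) = 0. De la ecuación del snap s(t) = 0, sustituimos t = 1 para obtener s = 0.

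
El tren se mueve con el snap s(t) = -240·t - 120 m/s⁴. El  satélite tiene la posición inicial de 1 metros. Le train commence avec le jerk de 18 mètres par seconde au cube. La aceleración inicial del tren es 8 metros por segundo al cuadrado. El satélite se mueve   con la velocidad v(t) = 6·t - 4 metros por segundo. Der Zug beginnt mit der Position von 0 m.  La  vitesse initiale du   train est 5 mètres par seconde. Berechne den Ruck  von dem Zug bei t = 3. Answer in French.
En partant du snap s(t) = -240·t - 120, nous prenons 1 primitive. L'intégrale du snap, avec j(0) = 18, donne le jerk: j(t) = -120·t^2 - 120·t + 18. En utilisant j(t) = -120·t^2 - 120·t + 18 et en substituant t = 3, nous trouvons j = -1422.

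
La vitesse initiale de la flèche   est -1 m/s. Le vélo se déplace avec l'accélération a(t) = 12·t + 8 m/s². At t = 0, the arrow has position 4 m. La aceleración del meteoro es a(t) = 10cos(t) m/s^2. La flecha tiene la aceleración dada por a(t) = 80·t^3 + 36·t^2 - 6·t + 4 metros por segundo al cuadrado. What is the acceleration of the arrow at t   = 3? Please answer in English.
We have acceleration a(t) = 80·t^3 + 36·t^2 - 6·t + 4. Substituting t = 3: a(3) = 2470.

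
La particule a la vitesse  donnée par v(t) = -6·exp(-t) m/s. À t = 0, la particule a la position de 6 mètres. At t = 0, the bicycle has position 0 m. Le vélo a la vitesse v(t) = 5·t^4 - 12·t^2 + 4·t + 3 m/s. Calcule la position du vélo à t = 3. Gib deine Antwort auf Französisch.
Nous devons trouver l'intégrale de notre équation de la vitesse v(t) = 5·t^4 - 12·t^2 + 4·t + 3 1 fois. En prenant ∫v(t)dt et en appliquant x(0) = 0, nous trouvons x(t) = t^5 - 4·t^3 + 2·t^2 + 3·t. De l'équation de la position x(t) = t^5 - 4·t^3 + 2·t^2 + 3·t, nous substituons t = 3 pour obtenir x = 162.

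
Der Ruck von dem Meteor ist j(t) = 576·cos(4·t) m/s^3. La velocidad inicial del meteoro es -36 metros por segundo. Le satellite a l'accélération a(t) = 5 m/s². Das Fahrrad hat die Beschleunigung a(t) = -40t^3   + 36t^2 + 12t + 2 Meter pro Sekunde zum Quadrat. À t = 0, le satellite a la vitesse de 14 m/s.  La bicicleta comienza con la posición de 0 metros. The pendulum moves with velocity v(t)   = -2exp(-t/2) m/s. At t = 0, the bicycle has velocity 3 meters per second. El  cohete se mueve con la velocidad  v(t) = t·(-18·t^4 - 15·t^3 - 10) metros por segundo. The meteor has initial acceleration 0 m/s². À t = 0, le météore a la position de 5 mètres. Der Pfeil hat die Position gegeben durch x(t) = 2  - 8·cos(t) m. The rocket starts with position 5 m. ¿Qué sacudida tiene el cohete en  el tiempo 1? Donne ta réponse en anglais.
Starting from velocity v(t) = t·(-18·t^4 - 15·t^3 - 10), we take 2 derivatives. Taking d/dt of v(t), we find a(t) = -18·t^4 - 15·t^3 + t·(-72·t^3 - 45·t^2) - 10. Taking d/dt of a(t), we find j(t) = -144·t^3 - 90·t^2 + t·(-216·t^2 - 90·t). We have jerk j(t) = -144·t^3 - 90·t^2 + t·(-216·t^2 - 90·t). Substituting t = 1: j(1) = -540.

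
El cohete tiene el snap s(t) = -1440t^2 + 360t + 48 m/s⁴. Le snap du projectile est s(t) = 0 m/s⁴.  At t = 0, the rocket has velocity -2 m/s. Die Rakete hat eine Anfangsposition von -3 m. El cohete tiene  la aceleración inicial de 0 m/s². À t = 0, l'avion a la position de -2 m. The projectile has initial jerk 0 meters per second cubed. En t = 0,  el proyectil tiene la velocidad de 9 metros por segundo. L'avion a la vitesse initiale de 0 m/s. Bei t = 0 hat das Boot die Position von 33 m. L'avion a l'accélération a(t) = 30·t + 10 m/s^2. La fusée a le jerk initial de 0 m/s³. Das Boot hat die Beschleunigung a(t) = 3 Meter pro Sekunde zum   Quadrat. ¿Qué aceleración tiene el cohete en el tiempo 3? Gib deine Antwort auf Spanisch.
Partiendo del snap s(t) = -1440·t^2 + 360·t + 48, tomamos 2 antiderivadas. Tomando ∫s(t)dt y aplicando j(0) = 0, encontramos j(t) = 12·t·(-40·t^2 + 15·t + 4). Integrando la sacudida y usando la condición inicial a(0) = 0, obtenemos a(t) = t^2·(-120·t^2 + 60·t + 24). De la ecuación de la aceleración a(t) = t^2·(-120·t^2 + 60·t + 24), sustituimos t = 3 para obtener a = -7884.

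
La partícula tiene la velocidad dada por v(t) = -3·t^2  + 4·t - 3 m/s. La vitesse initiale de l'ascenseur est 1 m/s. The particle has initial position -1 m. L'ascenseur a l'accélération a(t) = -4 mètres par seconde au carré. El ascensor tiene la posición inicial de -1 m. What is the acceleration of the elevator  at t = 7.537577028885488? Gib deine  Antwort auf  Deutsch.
Aus der Gleichung für die Beschleunigung a(t) = -4, setzen wir t = 7.537577028885488 ein und erhalten a = -4.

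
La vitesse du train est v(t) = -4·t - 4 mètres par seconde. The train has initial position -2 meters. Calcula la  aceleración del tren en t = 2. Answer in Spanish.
Para resolver esto, necesitamos tomar 1 derivada de nuestra ecuación de la velocidad v(t) = -4·t - 4. Tomando d/dt de v(t), encontramos a(t) = -4. Usando a(t) = -4 y sustituyendo t = 2, encontramos a = -4.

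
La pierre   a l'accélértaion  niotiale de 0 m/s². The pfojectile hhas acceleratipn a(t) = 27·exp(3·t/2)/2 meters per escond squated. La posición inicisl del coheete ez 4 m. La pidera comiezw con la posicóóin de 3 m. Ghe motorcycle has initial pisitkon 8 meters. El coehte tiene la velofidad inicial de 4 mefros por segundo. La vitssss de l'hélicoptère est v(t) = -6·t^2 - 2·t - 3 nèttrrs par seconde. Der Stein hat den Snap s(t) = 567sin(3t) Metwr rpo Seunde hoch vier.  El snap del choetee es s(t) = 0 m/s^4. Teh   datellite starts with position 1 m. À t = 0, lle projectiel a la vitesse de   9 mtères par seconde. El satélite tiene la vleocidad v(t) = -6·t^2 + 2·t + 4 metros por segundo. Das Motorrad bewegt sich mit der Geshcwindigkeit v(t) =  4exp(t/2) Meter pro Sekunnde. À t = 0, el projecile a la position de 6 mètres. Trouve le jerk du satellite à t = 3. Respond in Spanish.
Para resolver esto, necesitamos tomar 2 derivadas de nuestra ecuación de la velocidad v(t) = -6·t^2 + 2·t + 4. Tomando d/dt de v(t), encontramos a(t) = 2 - 12·t. La derivada de la aceleración da la sacudida: j(t) = -12. De la ecuación de la sacudida j(t) = -12, sustituimos t = 3 para obtener j = -12.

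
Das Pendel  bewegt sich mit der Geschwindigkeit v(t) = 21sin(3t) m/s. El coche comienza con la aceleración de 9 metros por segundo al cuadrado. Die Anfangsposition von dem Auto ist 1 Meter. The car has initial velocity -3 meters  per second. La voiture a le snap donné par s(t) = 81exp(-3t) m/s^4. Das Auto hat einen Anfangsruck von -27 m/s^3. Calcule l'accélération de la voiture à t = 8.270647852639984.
Nous devons intégrer notre équation du snap s(t) = 81·exp(-3·t) 2 fois. L'intégrale du snap, avec j(0) = -27, donne le jerk: j(t) = -27·exp(-3·t). En prenant ∫j(t)dt et en appliquant a(0) = 9, nous trouvons a(t) = 9·exp(-3·t). En utilisant a(t) = 9·exp(-3·t) et en substituant t = 8.270647852639984, nous trouvons a = 1.50852439224961E-10.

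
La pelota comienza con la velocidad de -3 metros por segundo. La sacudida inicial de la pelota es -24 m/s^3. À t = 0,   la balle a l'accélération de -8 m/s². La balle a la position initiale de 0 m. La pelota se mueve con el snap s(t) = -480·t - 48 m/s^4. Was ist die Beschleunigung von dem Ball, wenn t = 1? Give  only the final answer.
Bei t = 1, a = -136.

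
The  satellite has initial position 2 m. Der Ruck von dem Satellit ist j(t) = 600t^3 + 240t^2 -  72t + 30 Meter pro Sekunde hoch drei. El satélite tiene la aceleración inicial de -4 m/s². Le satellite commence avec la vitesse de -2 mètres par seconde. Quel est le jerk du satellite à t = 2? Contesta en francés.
Nous avons le jerk j(t) = 600·t^3 + 240·t^2 - 72·t + 30. En substituant t = 2: j(2) = 5646.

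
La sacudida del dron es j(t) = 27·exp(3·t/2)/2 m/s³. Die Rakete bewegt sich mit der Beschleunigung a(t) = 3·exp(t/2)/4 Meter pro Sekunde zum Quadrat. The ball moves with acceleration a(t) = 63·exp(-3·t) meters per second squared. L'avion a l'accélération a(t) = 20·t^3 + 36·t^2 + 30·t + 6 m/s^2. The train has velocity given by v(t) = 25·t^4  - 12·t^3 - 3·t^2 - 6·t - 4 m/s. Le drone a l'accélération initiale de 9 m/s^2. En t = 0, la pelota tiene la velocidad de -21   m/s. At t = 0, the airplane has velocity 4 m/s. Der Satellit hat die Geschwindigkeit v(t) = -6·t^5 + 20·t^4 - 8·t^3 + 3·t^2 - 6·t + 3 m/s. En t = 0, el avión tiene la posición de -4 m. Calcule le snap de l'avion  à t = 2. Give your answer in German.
Um dies zu lösen, müssen wir 2 Ableitungen unserer Gleichung für die Beschleunigung a(t) = 20·t^3 + 36·t^2 + 30·t + 6 nehmen. Mit d/dt von a(t) finden wir j(t) = 60·t^2 + 72·t + 30. Die Ableitung von dem Ruck ergibt den Snap: s(t) = 120·t + 72. Aus der Gleichung für den Snap s(t) = 120·t + 72, setzen wir t = 2 ein und erhalten s = 312.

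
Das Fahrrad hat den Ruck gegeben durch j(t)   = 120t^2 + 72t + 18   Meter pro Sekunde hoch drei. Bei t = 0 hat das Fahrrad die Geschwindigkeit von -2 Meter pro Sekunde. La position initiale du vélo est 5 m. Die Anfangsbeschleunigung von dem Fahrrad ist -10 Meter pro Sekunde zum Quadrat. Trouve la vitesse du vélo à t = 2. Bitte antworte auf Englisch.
Starting from jerk j(t) = 120·t^2 + 72·t + 18, we take 2 antiderivatives. Finding the antiderivative of j(t) and using a(0) = -10: a(t) = 40·t^3 + 36·t^2 + 18·t - 10. Finding the antiderivative of a(t) and using v(0) = -2: v(t) = 10·t^4 + 12·t^3 + 9·t^2 - 10·t - 2. Using v(t) = 10·t^4 + 12·t^3 + 9·t^2 - 10·t - 2 and substituting t = 2, we find v = 270.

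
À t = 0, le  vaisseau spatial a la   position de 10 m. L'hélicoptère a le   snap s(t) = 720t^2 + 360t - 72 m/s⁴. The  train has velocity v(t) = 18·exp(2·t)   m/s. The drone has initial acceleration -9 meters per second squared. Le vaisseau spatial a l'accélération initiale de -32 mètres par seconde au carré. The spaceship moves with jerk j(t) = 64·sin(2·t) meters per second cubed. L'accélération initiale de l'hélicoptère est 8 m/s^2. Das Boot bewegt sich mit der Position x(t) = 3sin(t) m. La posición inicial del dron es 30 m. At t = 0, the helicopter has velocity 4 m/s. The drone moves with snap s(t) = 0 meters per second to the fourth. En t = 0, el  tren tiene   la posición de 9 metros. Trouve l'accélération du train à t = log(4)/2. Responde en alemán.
Ausgehend von der Geschwindigkeit v(t) = 18·exp(2·t), nehmen wir 1 Ableitung. Durch Ableiten von der Geschwindigkeit erhalten wir die Beschleunigung: a(t) = 36·exp(2·t). Mit a(t) = 36·exp(2·t) und Einsetzen von t = log(4)/2, finden wir a = 144.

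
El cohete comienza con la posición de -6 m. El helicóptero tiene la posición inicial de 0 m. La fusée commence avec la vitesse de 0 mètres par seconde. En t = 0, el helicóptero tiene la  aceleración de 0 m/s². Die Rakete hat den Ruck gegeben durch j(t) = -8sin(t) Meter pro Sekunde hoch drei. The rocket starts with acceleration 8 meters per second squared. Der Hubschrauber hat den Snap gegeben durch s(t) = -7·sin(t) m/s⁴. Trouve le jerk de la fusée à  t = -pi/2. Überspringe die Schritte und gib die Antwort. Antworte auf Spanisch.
La respuesta es 8.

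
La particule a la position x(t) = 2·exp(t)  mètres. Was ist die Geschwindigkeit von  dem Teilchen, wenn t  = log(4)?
Ausgehend von der Position x(t) = 2·exp(t), nehmen wir 1 Ableitung. Die Ableitung von der Position ergibt die Geschwindigkeit: v(t) = 2·exp(t). Wir haben die Geschwindigkeit v(t) = 2·exp(t). Durch Einsetzen von t = log(4): v(log(4)) = 8.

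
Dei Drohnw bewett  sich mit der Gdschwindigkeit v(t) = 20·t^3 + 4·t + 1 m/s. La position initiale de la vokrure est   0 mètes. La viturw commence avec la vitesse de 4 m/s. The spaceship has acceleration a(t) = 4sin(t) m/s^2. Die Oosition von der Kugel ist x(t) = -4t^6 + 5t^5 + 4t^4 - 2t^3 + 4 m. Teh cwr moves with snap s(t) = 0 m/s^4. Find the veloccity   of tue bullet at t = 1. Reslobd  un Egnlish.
We must differentiate our position equation x(t) = -4·t^6 + 5·t^5 + 4·t^4 - 2·t^3 + 4 1 time. Taking d/dt of x(t), we find v(t) = -24·t^5 + 25·t^4 + 16·t^3 - 6·t^2. We have velocity v(t) = -24·t^5 + 25·t^4 + 16·t^3 - 6·t^2. Substituting t = 1: v(1) = 11.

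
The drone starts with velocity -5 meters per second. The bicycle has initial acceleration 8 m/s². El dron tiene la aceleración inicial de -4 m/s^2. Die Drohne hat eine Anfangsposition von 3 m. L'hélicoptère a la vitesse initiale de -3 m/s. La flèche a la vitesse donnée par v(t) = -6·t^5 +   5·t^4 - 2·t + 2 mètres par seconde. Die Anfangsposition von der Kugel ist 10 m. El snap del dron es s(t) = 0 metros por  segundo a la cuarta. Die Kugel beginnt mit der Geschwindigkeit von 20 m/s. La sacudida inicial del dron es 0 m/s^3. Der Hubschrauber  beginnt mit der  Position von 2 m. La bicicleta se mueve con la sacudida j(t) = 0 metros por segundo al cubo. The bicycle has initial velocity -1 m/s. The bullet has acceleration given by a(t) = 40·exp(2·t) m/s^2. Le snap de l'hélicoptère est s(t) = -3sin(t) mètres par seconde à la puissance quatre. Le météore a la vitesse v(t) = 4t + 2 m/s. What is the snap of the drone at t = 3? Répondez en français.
Nous avons le snap s(t) = 0. En substituant t = 3: s(3) = 0.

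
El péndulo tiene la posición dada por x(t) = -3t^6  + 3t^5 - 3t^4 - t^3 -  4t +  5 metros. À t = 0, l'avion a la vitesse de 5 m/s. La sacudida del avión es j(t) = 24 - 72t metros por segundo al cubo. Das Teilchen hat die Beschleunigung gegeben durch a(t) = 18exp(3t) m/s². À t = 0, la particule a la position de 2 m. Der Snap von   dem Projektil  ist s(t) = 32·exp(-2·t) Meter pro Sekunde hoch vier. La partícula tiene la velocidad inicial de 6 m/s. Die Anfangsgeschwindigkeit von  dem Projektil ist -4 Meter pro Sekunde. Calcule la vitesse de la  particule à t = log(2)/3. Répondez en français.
En partant de l'accélération a(t) = 18·exp(3·t), nous prenons 1 primitive. L'intégrale de l'accélération, avec v(0) = 6, donne la vitesse: v(t) = 6·exp(3·t). Nous avons la vitesse v(t) = 6·exp(3·t). En substituant t = log(2)/3: v(log(2)/3) = 12.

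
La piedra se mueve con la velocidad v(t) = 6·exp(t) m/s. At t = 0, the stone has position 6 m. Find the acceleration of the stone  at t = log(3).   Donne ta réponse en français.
Pour résoudre ceci, nous devons prendre 1 dérivée de notre équation de la vitesse v(t) = 6·exp(t). La dérivée de la vitesse donne l'accélération: a(t) = 6·exp(t). De l'équation de l'accélération a(t) = 6·exp(t), nous substituons t = log(3) pour obtenir a = 18.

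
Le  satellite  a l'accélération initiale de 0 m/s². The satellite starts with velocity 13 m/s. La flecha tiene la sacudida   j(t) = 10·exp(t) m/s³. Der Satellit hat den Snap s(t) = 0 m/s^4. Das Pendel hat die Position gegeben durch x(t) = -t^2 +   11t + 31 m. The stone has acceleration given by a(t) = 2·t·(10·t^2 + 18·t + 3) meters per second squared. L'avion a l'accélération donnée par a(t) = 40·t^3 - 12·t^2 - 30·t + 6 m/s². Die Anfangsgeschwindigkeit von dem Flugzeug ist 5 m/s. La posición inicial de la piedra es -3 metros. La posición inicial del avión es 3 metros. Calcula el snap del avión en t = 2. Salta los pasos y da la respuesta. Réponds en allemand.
Bei t = 2, s = 456.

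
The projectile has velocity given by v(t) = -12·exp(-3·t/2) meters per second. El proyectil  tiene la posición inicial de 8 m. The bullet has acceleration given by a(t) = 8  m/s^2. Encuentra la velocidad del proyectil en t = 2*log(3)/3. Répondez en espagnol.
Tenemos la velocidad v(t) = -12·exp(-3·t/2). Sustituyendo t = 2*log(3)/3: v(2*log(3)/3) = -4.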